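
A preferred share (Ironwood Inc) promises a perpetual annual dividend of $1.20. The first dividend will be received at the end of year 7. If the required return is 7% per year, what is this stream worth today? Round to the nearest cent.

Value at end of year 6: C / r = $1.20 / 0.07 = $17.1429
Discount to today: PV = $17.1429 / (1 + 0.07)^6 = $17.1429 / 1.500730 = $11.42

$11.42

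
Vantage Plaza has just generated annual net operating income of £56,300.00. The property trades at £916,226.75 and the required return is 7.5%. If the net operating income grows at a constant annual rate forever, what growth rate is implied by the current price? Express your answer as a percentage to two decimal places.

1.28%

P = D₀(1+g)/(r−g) ⇒ P(r−g) = D₀(1+g) ⇒ g(P+D₀) = P·r − D₀
g = (P·r − D₀)/(P + D₀) = (£916,226.75×0.075 − £56,300.00) / (£916,226.75 + £56,300.00) = 0.012768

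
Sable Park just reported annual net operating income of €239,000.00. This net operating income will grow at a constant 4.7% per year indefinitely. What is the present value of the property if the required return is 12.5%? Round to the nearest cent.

D₁ = D₀ × (1 + g) = €239,000.00 × 1.047 = €250,233.0000
Growing perpetuity: P = D₁ / (r − g) = €250,233.0000 / (0.125 − 0.047) = €3,208,115.38

€3208115.38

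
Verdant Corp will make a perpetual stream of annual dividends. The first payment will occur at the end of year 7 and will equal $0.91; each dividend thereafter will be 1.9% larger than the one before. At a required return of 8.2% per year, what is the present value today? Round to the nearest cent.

$9.00

Value at end of year 6: C₁ / (r − g) = $0.91 / (0.082 − 0.019) = $14.4444
Discount to today: PV = $14.4444 / (1 + 0.082)^6 = $14.4444 / 1.604588 = $9.00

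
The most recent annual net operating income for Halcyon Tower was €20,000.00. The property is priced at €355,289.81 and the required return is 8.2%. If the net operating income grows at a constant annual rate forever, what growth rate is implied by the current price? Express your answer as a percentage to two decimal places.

2.43%

P = D₀(1+g)/(r−g) ⇒ P(r−g) = D₀(1+g) ⇒ g(P+D₀) = P·r − D₀
g = (P·r − D₀)/(P + D₀) = (€355,289.81×0.082 − €20,000.00) / (€355,289.81 + €20,000.00) = 0.024338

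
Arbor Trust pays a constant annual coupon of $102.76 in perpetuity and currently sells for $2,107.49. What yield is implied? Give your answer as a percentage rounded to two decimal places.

P = C/r ⇒ r = C/P = $102.76/$2,107.49 = 0.048759

4.88%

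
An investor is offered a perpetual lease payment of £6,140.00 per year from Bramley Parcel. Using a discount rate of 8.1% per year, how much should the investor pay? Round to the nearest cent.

£75802.47

Level perpetuity: PV = C / r = £6,140.00 / 0.081 = £75,802.47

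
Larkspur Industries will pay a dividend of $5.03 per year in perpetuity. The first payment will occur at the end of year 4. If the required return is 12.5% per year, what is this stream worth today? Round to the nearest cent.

$28.26

Value at end of year 3: C / r = $5.03 / 0.125 = $40.2400
Discount to today: PV = $40.2400 / (1 + 0.125)^3 = $40.2400 / 1.423828 = $28.26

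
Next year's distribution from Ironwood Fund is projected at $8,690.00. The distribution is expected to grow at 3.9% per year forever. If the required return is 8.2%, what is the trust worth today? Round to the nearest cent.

Growing perpetuity: P = D₁ / (r − g) = $8,690.0000 / (0.082 − 0.039) = $202,093.02

$202093.02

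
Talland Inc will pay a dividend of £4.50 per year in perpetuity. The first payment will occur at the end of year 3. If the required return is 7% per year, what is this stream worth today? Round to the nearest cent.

£56.15

Value at end of year 2: C / r = £4.50 / 0.07 = £64.2857
Discount to today: PV = £64.2857 / (1 + 0.07)^2 = £64.2857 / 1.144900 = £56.15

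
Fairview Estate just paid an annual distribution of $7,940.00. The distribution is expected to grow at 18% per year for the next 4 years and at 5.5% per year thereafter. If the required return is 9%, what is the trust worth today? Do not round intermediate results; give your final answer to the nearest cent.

$367600.62

D_1 = 9369.20000
D_2 = 11055.65600
D_3 = 13045.67408
D_4 = 15393.89541
Terminal value at year 4: TV = D_4×(1+g_2)/(r−g_2) = 16240.55966/0.035 = 464015.99035
P_0 = D_1/(1+r)^1 + D_2/(1+r)^2 + D_3/(1+r)^3 + D_4/(1+r)^4 + TV/(1+r)^4
    = 8595.59633 + 9305.32447 + 10073.65401 + 10905.42361 + 328720.62590 = 367600.62432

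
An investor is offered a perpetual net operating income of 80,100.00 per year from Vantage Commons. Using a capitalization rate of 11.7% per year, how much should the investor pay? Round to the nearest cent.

Level perpetuity: PV = C / r = 80,100.00 / 0.117 = 684,615.38

684615.38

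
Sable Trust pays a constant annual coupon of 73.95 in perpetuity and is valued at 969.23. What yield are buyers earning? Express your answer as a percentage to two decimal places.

P = C/r ⇒ r = C/P = 73.95/969.23 = 0.076298

7.63%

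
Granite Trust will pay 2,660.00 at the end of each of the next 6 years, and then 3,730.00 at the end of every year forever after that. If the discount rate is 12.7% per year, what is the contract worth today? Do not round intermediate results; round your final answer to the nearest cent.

25056.73

PV of 6-year annuity: 2,660.00 × [1 − (1+0.127)^−6] / 0.127 = 10722.91619
Perpetuity value at year 6: 3,730.00 / 0.127 = 29370.07874
PV of perpetuity: 29370.07874 / (1+0.127)^6 = 14333.80905
Total PV = 10722.91619 + 14333.80905 = 25056.72524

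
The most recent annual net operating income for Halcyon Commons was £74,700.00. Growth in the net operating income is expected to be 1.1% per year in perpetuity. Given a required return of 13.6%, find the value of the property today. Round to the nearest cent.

D₁ = D₀ × (1 + g) = £74,700.00 × 1.011 = £75,521.7000
Growing perpetuity: P = D₁ / (r − g) = £75,521.7000 / (0.136 − 0.011) = £604,173.60

£604173.60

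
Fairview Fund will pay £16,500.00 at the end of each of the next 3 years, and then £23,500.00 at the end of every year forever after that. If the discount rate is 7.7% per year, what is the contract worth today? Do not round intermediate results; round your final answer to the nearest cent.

£287057.03

PV of 3-year annuity: £16,500.00 × [1 − (1+0.077)^−3] / 0.077 = 42753.33599
Perpetuity value at year 3: £23,500.00 / 0.077 = 305194.80519
PV of perpetuity: 305194.80519 / (1+0.077)^3 = 244303.69030
Total PV = 42753.33599 + 244303.69030 = 287057.02629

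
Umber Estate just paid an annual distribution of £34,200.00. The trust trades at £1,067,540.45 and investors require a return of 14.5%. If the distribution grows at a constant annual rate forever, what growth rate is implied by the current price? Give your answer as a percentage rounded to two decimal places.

P = D₀(1+g)/(r−g) ⇒ P(r−g) = D₀(1+g) ⇒ g(P+D₀) = P·r − D₀
g = (P·r − D₀)/(P + D₀) = (£1,067,540.45×0.145 − £34,200.00) / (£1,067,540.45 + £34,200.00) = 0.109457

10.95%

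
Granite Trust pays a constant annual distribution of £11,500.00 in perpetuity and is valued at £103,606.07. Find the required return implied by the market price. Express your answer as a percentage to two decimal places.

P = C/r ⇒ r = C/P = £11,500.00/£103,606.07 = 0.110997

11.10%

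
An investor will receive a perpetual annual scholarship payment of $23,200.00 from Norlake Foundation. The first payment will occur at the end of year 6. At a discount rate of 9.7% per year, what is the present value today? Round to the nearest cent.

$150550.82

Value at end of year 5: C / r = $23,200.00 / 0.097 = $239,175.2577
Discount to today: PV = $239,175.2577 / (1 + 0.097)^5 = $239,175.2577 / 1.588668 = $150,550.82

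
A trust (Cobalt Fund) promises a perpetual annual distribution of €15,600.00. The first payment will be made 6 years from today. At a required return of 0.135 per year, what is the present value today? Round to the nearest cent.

Value at end of year 5: C / r = €15,600.00 / 0.135 = €115,555.5556
Discount to today: PV = €115,555.5556 / (1 + 0.135)^5 = €115,555.5556 / 1.883559 = €61,349.57

€61349.57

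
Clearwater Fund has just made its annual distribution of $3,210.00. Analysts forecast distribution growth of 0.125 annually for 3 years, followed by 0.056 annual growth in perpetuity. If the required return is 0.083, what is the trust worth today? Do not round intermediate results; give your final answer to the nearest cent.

D_1 = 3611.25000
D_2 = 4062.65625
D_3 = 4570.48828
Terminal value at year 3: TV = D_3×(1+g_2)/(r−g_2) = 4826.43563/0.027 = 178756.87500
P_0 = D_1/(1+r)^1 + D_2/(1+r)^2 + D_3/(1+r)^3 + TV/(1+r)^3
    = 3334.48753 + 3463.80284 + 3598.13314 + 140726.98522 = 151123.40874

$151123.41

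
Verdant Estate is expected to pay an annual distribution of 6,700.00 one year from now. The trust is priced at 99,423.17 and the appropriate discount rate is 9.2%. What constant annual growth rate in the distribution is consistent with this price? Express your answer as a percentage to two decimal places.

P = D₁/(r−g) ⇒ g = r − D₁/P = 0.092 − 6,700.00/99,423.17 = 0.024611

2.46%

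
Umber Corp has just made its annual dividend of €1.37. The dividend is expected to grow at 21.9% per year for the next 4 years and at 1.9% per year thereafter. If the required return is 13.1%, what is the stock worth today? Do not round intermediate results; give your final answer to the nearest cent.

€23.45

D_1 = 1.67003
D_2 = 2.03577
D_3 = 2.48160
D_4 = 3.02507
Terminal value at year 4: TV = D_4×(1+g_2)/(r−g_2) = 3.08255/0.112 = 27.52273
P_0 = D_1/(1+r)^1 + D_2/(1+r)^2 + D_3/(1+r)^3 + D_4/(1+r)^4 + TV/(1+r)^4
    = 1.47660 + 1.59149 + 1.71531 + 1.84878 + 16.82059 = 23.45276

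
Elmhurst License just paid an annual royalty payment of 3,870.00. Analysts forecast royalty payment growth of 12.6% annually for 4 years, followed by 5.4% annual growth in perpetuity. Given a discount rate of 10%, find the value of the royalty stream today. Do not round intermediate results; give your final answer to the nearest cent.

D_1 = 4357.62000
D_2 = 4906.68012
D_3 = 5524.92182
D_4 = 6221.06196
Terminal value at year 4: TV = D_4×(1+g_2)/(r−g_2) = 6556.99931/0.046 = 142543.46326
P_0 = D_1/(1+r)^1 + D_2/(1+r)^2 + D_3/(1+r)^3 + D_4/(1+r)^4 + TV/(1+r)^4
    = 3961.47273 + 4055.10754 + 4150.95553 + 4249.06903 + 97359.10338 = 113775.70821

113775.71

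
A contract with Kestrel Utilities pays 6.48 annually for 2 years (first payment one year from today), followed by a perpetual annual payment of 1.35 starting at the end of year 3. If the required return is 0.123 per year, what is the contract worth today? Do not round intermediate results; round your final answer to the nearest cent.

19.61

PV of 2-year annuity: 6.48 × [1 − (1+0.123)^−2] / 0.123 = 10.90851
Perpetuity value at year 2: 1.35 / 0.123 = 10.97561
PV of perpetuity: 10.97561 / (1+0.123)^2 = 8.70300
Total PV = 10.90851 + 8.70300 = 19.61151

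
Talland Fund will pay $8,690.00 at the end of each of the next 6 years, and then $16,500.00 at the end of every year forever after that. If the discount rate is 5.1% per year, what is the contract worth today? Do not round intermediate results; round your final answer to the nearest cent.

$284014.71

PV of 6-year annuity: $8,690.00 × [1 − (1+0.051)^−6] / 0.051 = 43967.05734
Perpetuity value at year 6: $16,500.00 / 0.051 = 323529.41176
PV of perpetuity: 323529.41176 / (1+0.051)^6 = 240047.65732
Total PV = 43967.05734 + 240047.65732 = 284014.71466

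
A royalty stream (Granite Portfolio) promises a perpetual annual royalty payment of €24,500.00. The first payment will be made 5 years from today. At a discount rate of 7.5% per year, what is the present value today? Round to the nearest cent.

€244608.17

Value at end of year 4: C / r = €24,500.00 / 0.075 = €326,666.6667
Discount to today: PV = €326,666.6667 / (1 + 0.075)^4 = €326,666.6667 / 1.335469 = €244,608.17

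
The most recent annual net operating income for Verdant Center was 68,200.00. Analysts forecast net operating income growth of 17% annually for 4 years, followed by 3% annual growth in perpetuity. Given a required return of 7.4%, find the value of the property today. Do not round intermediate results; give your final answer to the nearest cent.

2587969.98

D_1 = 79794.00000
D_2 = 93358.98000
D_3 = 109230.00660
D_4 = 127799.10772
Terminal value at year 4: TV = D_4×(1+g_2)/(r−g_2) = 131633.08095/0.044 = 2991660.93077
P_0 = D_1/(1+r)^1 + D_2/(1+r)^2 + D_3/(1+r)^3 + D_4/(1+r)^4 + TV/(1+r)^4
    = 74296.08939 + 80937.08062 + 88171.68000 + 96052.94749 + 2248512.17979 = 2587969.97728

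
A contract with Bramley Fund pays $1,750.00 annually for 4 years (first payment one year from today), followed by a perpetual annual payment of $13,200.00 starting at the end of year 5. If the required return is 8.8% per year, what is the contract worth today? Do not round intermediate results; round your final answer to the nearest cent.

PV of 4-year annuity: $1,750.00 × [1 − (1+0.088)^−4] / 0.088 = 5694.48806
Perpetuity value at year 4: $13,200.00 / 0.088 = 150000.00000
PV of perpetuity: 150000.00000 / (1+0.088)^4 = 107047.29010
Total PV = 5694.48806 + 107047.29010 = 112741.77815

$112741.78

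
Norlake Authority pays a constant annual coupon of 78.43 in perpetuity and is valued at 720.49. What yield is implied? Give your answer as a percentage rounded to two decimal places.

10.89%

P = C/r ⇒ r = C/P = 78.43/720.49 = 0.108856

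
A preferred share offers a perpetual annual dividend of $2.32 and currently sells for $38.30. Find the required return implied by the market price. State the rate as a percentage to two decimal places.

P = C/r ⇒ r = C/P = $2.32/$38.30 = 0.060574

6.06%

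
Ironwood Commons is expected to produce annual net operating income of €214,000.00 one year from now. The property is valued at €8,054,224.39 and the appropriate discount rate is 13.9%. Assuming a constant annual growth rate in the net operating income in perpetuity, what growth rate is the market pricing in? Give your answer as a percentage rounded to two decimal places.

11.24%

P = D₁/(r−g) ⇒ g = r − D₁/P = 0.139 − €214,000.00/€8,054,224.39 = 0.112430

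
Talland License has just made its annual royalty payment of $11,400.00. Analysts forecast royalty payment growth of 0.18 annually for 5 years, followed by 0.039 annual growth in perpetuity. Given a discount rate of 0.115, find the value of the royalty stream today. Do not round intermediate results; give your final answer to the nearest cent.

$274669.56

D_1 = 13452.00000
D_2 = 15873.36000
D_3 = 18730.56480
D_4 = 22102.06646
D_5 = 26080.43843
Terminal value at year 5: TV = D_5×(1+g_2)/(r−g_2) = 27097.57553/0.076 = 356547.04640
P_0 = D_1/(1+r)^1 + D_2/(1+r)^2 + D_3/(1+r)^3 + D_4/(1+r)^4 + D_5/(1+r)^5 + TV/(1+r)^5
    = 12064.57399 + 12767.88996 + 13512.20642 + 14299.91352 + 15133.54077 + 206891.43230 = 274669.55696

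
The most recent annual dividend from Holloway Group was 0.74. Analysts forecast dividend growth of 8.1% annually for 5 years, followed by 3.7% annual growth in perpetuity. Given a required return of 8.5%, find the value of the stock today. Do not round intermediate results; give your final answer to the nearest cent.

19.35

D_1 = 0.79994
D_2 = 0.86474
D_3 = 0.93478
D_4 = 1.01050
D_5 = 1.09235
Terminal value at year 5: TV = D_5×(1+g_2)/(r−g_2) = 1.13276/0.048 = 23.59922
P_0 = D_1/(1+r)^1 + D_2/(1+r)^2 + D_3/(1+r)^3 + D_4/(1+r)^4 + D_5/(1+r)^5 + TV/(1+r)^5
    = 0.73727 + 0.73455 + 0.73185 + 0.72915 + 0.72646 + 15.69456 = 19.35383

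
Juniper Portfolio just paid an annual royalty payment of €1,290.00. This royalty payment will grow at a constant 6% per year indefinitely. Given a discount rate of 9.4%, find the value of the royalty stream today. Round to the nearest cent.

€40217.65

D₁ = D₀ × (1 + g) = €1,290.00 × 1.06 = €1,367.4000
Growing perpetuity: P = D₁ / (r − g) = €1,367.4000 / (0.094 − 0.06) = €40,217.65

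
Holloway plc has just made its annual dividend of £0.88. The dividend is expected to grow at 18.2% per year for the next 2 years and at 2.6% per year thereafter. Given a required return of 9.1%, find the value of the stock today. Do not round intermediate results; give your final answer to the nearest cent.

£18.29

D_1 = 1.04016
D_2 = 1.22947
Terminal value at year 2: TV = D_2×(1+g_2)/(r−g_2) = 1.26144/0.065 = 19.40670
P_0 = D_1/(1+r)^1 + D_2/(1+r)^2 + TV/(1+r)^2
    = 0.95340 + 1.03292 + 16.30430 = 18.29062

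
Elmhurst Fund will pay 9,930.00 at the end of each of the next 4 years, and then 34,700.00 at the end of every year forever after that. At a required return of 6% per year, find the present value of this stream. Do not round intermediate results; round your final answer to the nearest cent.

PV of 4-year annuity: 9,930.00 × [1 − (1+0.06)^−4] / 0.06 = 34408.49873
Perpetuity value at year 4: 34,700.00 / 0.06 = 578333.33333
PV of perpetuity: 578333.33333 / (1+0.06)^4 = 458094.16857
Total PV = 34408.49873 + 458094.16857 = 492502.66731

492502.67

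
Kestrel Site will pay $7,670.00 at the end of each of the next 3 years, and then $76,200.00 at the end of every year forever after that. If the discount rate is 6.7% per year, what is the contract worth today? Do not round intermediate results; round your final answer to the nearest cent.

PV of 3-year annuity: $7,670.00 × [1 − (1+0.067)^−3] / 0.067 = 20239.34235
Perpetuity value at year 3: $76,200.00 / 0.067 = 1137313.43284
PV of perpetuity: 1137313.43284 / (1+0.067)^3 = 936239.39281
Total PV = 20239.34235 + 936239.39281 = 956478.73516

$956478.74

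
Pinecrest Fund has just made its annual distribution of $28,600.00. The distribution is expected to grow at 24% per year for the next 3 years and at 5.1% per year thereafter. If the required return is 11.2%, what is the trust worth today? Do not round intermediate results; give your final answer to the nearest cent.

$790377.60

D_1 = 35464.00000
D_2 = 43975.36000
D_3 = 54529.44640
Terminal value at year 3: TV = D_3×(1+g_2)/(r−g_2) = 57310.44817/0.061 = 939515.54371
P_0 = D_1/(1+r)^1 + D_2/(1+r)^2 + D_3/(1+r)^3 + TV/(1+r)^3
    = 31892.08633 + 35563.11785 + 39656.71415 + 683265.68151 = 790377.59984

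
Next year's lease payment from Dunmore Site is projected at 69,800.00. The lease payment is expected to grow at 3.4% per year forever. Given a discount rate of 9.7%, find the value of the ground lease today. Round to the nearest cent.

Growing perpetuity: P = D₁ / (r − g) = 69,800.0000 / (0.097 − 0.034) = 1,107,936.51

1107936.51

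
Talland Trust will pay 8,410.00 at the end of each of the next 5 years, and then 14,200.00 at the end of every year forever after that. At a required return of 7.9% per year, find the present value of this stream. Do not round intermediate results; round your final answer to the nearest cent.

156567.99

PV of 5-year annuity: 8,410.00 × [1 − (1+0.079)^−5] / 0.079 = 33667.37865
Perpetuity value at year 5: 14,200.00 / 0.079 = 179746.83544
PV of perpetuity: 179746.83544 / (1+0.079)^5 = 122900.60752
Total PV = 33667.37865 + 122900.60752 = 156567.98617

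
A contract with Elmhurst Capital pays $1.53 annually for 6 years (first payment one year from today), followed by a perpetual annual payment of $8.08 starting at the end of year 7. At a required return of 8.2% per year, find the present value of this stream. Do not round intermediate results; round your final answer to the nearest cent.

$68.44

PV of 6-year annuity: $1.53 × [1 − (1+0.082)^−6] / 0.082 = 7.03030
Perpetuity value at year 6: $8.08 / 0.082 = 98.53659
PV of perpetuity: 98.53659 / (1+0.082)^6 = 61.40927
Total PV = 7.03030 + 61.40927 = 68.43957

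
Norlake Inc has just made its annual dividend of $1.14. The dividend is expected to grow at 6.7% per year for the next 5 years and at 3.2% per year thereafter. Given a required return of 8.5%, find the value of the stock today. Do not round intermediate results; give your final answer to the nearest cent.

D_1 = 1.21638
D_2 = 1.29788
D_3 = 1.38484
D_4 = 1.47762
D_5 = 1.57662
Terminal value at year 5: TV = D_5×(1+g_2)/(r−g_2) = 1.62707/0.053 = 30.69946
P_0 = D_1/(1+r)^1 + D_2/(1+r)^2 + D_3/(1+r)^3 + D_4/(1+r)^4 + D_5/(1+r)^5 + TV/(1+r)^5
    = 1.12109 + 1.10249 + 1.08420 + 1.06621 + 1.04852 + 20.41654 = 25.83905

$25.84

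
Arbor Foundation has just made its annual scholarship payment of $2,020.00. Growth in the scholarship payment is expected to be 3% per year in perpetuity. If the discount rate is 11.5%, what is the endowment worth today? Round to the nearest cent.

$24477.65

D₁ = D₀ × (1 + g) = $2,020.00 × 1.03 = $2,080.6000
Growing perpetuity: P = D₁ / (r − g) = $2,080.6000 / (0.115 − 0.03) = $24,477.65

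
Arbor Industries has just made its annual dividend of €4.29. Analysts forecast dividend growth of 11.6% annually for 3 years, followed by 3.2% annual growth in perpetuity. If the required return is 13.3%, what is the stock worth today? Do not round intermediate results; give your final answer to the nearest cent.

D_1 = 4.78764
D_2 = 5.34301
D_3 = 5.96279
Terminal value at year 3: TV = D_3×(1+g_2)/(r−g_2) = 6.15360/0.101 = 60.92678
P_0 = D_1/(1+r)^1 + D_2/(1+r)^2 + D_3/(1+r)^3 + TV/(1+r)^3
    = 4.22563 + 4.16223 + 4.09978 + 41.89078 = 54.37842

€54.38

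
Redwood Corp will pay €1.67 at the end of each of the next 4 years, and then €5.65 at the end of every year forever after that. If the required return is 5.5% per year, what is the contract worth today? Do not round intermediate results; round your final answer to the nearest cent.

PV of 4-year annuity: €1.67 × [1 − (1+0.055)^−4] / 0.055 = 5.85360
Perpetuity value at year 4: €5.65 / 0.055 = 102.72727
PV of perpetuity: 102.72727 / (1+0.055)^4 = 82.92317
Total PV = 5.85360 + 82.92317 = 88.77678

€88.78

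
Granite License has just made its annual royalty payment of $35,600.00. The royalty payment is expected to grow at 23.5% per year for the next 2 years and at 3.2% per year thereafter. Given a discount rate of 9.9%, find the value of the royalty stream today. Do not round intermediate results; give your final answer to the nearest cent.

$777419.53

D_1 = 43966.00000
D_2 = 54298.01000
Terminal value at year 2: TV = D_2×(1+g_2)/(r−g_2) = 56035.54632/0.067 = 836351.43761
P_0 = D_1/(1+r)^1 + D_2/(1+r)^2 + TV/(1+r)^2
    = 40005.45951 + 44956.08962 + 692457.97744 = 777419.52657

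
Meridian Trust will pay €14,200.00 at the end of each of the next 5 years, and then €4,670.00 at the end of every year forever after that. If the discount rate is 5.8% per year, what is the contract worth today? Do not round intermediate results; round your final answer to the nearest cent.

€120880.43

PV of 5-year annuity: €14,200.00 × [1 − (1+0.058)^−5] / 0.058 = 60142.42096
Perpetuity value at year 5: €4,670.00 / 0.058 = 80517.24138
PV of perpetuity: 80517.24138 / (1+0.058)^5 = 60738.00857
Total PV = 60142.42096 + 60738.00857 = 120880.42953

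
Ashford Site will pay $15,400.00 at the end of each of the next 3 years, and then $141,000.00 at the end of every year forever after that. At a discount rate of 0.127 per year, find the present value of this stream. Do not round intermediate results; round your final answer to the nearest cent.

PV of 3-year annuity: $15,400.00 × [1 − (1+0.127)^−3] / 0.127 = 36547.78079
Perpetuity value at year 3: $141,000.00 / 0.127 = 1110236.22047
PV of perpetuity: 1110236.22047 / (1+0.127)^3 = 775610.43527
Total PV = 36547.78079 + 775610.43527 = 812158.21607

$812158.22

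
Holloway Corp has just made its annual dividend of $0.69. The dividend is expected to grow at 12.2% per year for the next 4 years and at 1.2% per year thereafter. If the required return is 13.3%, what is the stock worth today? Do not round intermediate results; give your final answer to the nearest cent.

D_1 = 0.77418
D_2 = 0.86863
D_3 = 0.97460
D_4 = 1.09350
Terminal value at year 4: TV = D_4×(1+g_2)/(r−g_2) = 1.10663/0.121 = 9.14567
P_0 = D_1/(1+r)^1 + D_2/(1+r)^2 + D_3/(1+r)^3 + D_4/(1+r)^4 + TV/(1+r)^4
    = 0.68330 + 0.67667 + 0.67010 + 0.66359 + 5.55004 = 8.24370

$8.24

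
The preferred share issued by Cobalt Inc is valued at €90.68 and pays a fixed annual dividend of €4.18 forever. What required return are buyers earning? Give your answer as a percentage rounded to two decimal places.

4.61%

P = C/r ⇒ r = C/P = €4.18/€90.68 = 0.046096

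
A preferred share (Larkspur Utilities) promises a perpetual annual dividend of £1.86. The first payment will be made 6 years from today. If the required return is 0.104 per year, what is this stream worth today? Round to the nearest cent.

Value at end of year 5: C / r = £1.86 / 0.104 = £17.8846
Discount to today: PV = £17.8846 / (1 + 0.104)^5 = £17.8846 / 1.640006 = £10.91

£10.91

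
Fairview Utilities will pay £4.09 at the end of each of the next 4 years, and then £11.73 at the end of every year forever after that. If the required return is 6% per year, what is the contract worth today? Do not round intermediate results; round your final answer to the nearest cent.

£169.03

PV of 4-year annuity: £4.09 × [1 − (1+0.06)^−4] / 0.06 = 14.17228
Perpetuity value at year 4: £11.73 / 0.06 = 195.50000
PV of perpetuity: 195.50000 / (1+0.06)^4 = 154.85431
Total PV = 14.17228 + 154.85431 = 169.02659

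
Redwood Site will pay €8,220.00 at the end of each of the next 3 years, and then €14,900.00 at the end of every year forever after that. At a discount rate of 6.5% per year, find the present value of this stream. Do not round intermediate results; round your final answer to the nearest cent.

PV of 3-year annuity: €8,220.00 × [1 − (1+0.065)^−3] / 0.065 = 21770.46870
Perpetuity value at year 3: €14,900.00 / 0.065 = 229230.76923
PV of perpetuity: 229230.76923 / (1+0.065)^3 = 189768.48412
Total PV = 21770.46870 + 189768.48412 = 211538.95282

€211538.95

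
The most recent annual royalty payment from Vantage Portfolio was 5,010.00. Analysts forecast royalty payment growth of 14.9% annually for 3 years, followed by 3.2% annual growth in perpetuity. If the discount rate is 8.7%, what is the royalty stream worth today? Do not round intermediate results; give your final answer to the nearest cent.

D_1 = 5756.49000
D_2 = 6614.20701
D_3 = 7599.72385
Terminal value at year 3: TV = D_3×(1+g_2)/(r−g_2) = 7842.91502/0.055 = 142598.45487
P_0 = D_1/(1+r)^1 + D_2/(1+r)^2 + D_3/(1+r)^3 + TV/(1+r)^3
    = 5295.75897 + 5597.81698 + 5917.10369 + 111026.38193 = 127837.06156

127837.06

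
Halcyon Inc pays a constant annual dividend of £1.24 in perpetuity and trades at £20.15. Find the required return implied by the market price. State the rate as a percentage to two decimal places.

6.15%

P = C/r ⇒ r = C/P = £1.24/£20.15 = 0.061538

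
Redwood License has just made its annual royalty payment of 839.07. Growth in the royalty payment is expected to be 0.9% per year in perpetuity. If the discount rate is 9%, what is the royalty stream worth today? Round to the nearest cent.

10452.12

D₁ = D₀ × (1 + g) = 839.07 × 1.009 = 846.6216
Growing perpetuity: P = D₁ / (r − g) = 846.6216 / (0.09 − 0.009) = 10,452.12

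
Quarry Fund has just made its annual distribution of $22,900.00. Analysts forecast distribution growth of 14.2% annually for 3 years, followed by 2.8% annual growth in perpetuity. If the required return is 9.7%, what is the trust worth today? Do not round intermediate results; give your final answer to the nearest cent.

D_1 = 26151.80000
D_2 = 29865.35560
D_3 = 34106.23610
Terminal value at year 3: TV = D_3×(1+g_2)/(r−g_2) = 35061.21071/0.069 = 508133.48849
P_0 = D_1/(1+r)^1 + D_2/(1+r)^2 + D_3/(1+r)^3 + TV/(1+r)^3
    = 23839.38013 + 24817.29454 + 25835.32394 + 384908.88418 = 459400.88278

$459400.88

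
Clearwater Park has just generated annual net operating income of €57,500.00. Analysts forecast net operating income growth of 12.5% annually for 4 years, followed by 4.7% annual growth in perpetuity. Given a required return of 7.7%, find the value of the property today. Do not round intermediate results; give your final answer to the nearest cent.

D_1 = 64687.50000
D_2 = 72773.43750
D_3 = 81870.11719
D_4 = 92103.88184
Terminal value at year 4: TV = D_4×(1+g_2)/(r−g_2) = 96432.76428/0.03 = 3214425.47607
P_0 = D_1/(1+r)^1 + D_2/(1+r)^2 + D_3/(1+r)^3 + D_4/(1+r)^4 + TV/(1+r)^4
    = 60062.67409 + 62739.56208 + 65535.75426 + 68456.56782 + 2389134.21687 = 2645928.77512

€2645928.78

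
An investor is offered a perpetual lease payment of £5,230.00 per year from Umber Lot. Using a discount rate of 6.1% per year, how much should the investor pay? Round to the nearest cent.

£85737.70

Level perpetuity: PV = C / r = £5,230.00 / 0.061 = £85,737.70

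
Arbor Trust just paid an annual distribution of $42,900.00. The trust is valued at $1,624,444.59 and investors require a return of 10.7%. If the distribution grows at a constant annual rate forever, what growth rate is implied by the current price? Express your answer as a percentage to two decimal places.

P = D₀(1+g)/(r−g) ⇒ P(r−g) = D₀(1+g) ⇒ g(P+D₀) = P·r − D₀
g = (P·r − D₀)/(P + D₀) = ($1,624,444.59×0.107 − $42,900.00) / ($1,624,444.59 + $42,900.00) = 0.078517

7.85%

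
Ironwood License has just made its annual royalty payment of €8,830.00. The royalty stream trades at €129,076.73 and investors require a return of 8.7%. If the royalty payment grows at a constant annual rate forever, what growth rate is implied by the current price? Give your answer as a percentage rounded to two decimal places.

P = D₀(1+g)/(r−g) ⇒ P(r−g) = D₀(1+g) ⇒ g(P+D₀) = P·r − D₀
g = (P·r − D₀)/(P + D₀) = (€129,076.73×0.087 − €8,830.00) / (€129,076.73 + €8,830.00) = 0.017401

1.74%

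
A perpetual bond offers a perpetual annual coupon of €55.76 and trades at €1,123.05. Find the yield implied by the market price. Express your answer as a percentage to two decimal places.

4.97%

P = C/r ⇒ r = C/P = €55.76/€1,123.05 = 0.049651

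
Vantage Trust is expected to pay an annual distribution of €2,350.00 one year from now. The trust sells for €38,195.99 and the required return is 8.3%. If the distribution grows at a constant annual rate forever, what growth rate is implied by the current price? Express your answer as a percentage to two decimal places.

2.15%

P = D₁/(r−g) ⇒ g = r − D₁/P = 0.083 − €2,350.00/€38,195.99 = 0.021475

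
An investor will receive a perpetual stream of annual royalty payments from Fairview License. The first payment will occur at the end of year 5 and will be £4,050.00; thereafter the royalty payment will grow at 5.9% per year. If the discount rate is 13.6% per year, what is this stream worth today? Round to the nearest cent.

Value at end of year 4: C₁ / (r − g) = £4,050.00 / (0.136 − 0.059) = £52,597.4026
Discount to today: PV = £52,597.4026 / (1 + 0.136)^4 = £52,597.4026 / 1.665380 = £31,582.82

£31582.82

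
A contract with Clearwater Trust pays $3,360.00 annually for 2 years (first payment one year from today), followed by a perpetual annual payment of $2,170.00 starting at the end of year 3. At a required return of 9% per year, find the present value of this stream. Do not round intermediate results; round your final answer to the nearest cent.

$26204.45

PV of 2-year annuity: $3,360.00 × [1 − (1+0.09)^−2] / 0.09 = 5910.61358
Perpetuity value at year 2: $2,170.00 / 0.09 = 24111.11111
PV of perpetuity: 24111.11111 / (1+0.09)^2 = 20293.83984
Total PV = 5910.61358 + 20293.83984 = 26204.45342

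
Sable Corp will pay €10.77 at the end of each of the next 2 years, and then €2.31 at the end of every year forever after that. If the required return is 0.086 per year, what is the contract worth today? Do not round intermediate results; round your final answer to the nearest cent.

PV of 2-year annuity: €10.77 × [1 − (1+0.086)^−2] / 0.086 = 19.04892
Perpetuity value at year 2: €2.31 / 0.086 = 26.86047
PV of perpetuity: 26.86047 / (1+0.086)^2 = 22.77476
Total PV = 19.04892 + 22.77476 = 41.82368

€41.82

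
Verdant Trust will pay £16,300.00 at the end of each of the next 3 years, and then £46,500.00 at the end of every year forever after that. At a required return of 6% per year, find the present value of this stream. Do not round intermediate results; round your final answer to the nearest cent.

PV of 3-year annuity: £16,300.00 × [1 − (1+0.06)^−3] / 0.06 = 43570.09478
Perpetuity value at year 3: £46,500.00 / 0.06 = 775000.00000
PV of perpetuity: 775000.00000 / (1+0.06)^3 = 650704.94435
Total PV = 43570.09478 + 650704.94435 = 694275.03913

£694275.04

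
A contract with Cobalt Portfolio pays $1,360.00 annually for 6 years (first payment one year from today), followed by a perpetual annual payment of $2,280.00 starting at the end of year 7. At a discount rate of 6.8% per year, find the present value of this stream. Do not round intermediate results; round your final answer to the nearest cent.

PV of 6-year annuity: $1,360.00 × [1 − (1+0.068)^−6] / 0.068 = 6522.71292
Perpetuity value at year 6: $2,280.00 / 0.068 = 33529.41176
PV of perpetuity: 33529.41176 / (1+0.068)^6 = 22594.27541
Total PV = 6522.71292 + 22594.27541 = 29116.98832

$29116.99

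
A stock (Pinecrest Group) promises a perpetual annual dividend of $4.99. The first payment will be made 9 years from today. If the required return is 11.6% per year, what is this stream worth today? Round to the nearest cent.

Value at end of year 8: C / r = $4.99 / 0.116 = $43.0172
Discount to today: PV = $43.0172 / (1 + 0.116)^8 = $43.0172 / 2.406099 = $17.88

$17.88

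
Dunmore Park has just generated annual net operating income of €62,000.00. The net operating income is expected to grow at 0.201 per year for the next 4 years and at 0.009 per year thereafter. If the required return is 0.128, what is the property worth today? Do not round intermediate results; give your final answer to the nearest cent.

D_1 = 74462.00000
D_2 = 89428.86200
D_3 = 107404.06326
D_4 = 128992.27998
Terminal value at year 4: TV = D_4×(1+g_2)/(r−g_2) = 130153.21050/0.119 = 1093724.45796
P_0 = D_1/(1+r)^1 + D_2/(1+r)^2 + D_3/(1+r)^3 + D_4/(1+r)^4 + TV/(1+r)^4
    = 66012.41135 + 70284.49116 + 74833.04422 + 79675.96286 + 675571.81958 = 966377.72918

€966377.73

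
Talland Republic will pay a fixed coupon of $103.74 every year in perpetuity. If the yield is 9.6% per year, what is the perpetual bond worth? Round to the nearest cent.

$1080.63

Level perpetuity: PV = C / r = $103.74 / 0.096 = $1,080.63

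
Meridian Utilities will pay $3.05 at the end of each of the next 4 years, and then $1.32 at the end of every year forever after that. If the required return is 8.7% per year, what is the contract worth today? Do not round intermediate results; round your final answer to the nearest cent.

$20.81

PV of 4-year annuity: $3.05 × [1 − (1+0.087)^−4] / 0.087 = 9.94656
Perpetuity value at year 4: $1.32 / 0.087 = 15.17241
PV of perpetuity: 15.17241 / (1+0.087)^4 = 10.86767
Total PV = 9.94656 + 10.86767 = 20.81424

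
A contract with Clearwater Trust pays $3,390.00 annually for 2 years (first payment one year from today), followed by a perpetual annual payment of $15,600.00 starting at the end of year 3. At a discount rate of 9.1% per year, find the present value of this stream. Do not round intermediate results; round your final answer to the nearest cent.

$149978.92

PV of 2-year annuity: $3,390.00 × [1 − (1+0.091)^−2] / 0.091 = 5955.30803
Perpetuity value at year 2: $15,600.00 / 0.091 = 171428.57143
PV of perpetuity: 171428.57143 / (1+0.091)^2 = 144023.61411
Total PV = 5955.30803 + 144023.61411 = 149978.92214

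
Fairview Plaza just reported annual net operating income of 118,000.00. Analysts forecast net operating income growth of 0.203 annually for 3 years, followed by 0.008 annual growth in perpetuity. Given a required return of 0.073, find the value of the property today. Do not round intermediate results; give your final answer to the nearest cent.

D_1 = 141954.00000
D_2 = 170770.66200
D_3 = 205437.10639
Terminal value at year 3: TV = D_3×(1+g_2)/(r−g_2) = 207080.60324/0.065 = 3185855.43442
P_0 = D_1/(1+r)^1 + D_2/(1+r)^2 + D_3/(1+r)^3 + TV/(1+r)^3
    = 132296.36533 + 148324.81593 + 166295.20369 + 2578854.85114 = 3025771.23609

3025771.24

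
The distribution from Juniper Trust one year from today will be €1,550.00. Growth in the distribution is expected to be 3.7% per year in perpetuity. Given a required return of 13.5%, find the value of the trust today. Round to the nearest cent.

€15816.33

Growing perpetuity: P = D₁ / (r − g) = €1,550.0000 / (0.135 − 0.037) = €15,816.33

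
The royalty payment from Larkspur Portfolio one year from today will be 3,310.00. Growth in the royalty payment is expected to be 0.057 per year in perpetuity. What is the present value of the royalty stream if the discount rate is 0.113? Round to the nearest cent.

59107.14

Growing perpetuity: P = D₁ / (r − g) = 3,310.0000 / (0.113 − 0.057) = 59,107.14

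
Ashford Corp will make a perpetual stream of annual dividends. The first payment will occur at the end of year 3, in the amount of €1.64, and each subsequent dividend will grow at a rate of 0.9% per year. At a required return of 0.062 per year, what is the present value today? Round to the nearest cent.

Value at end of year 2: C₁ / (r − g) = €1.64 / (0.062 − 0.009) = €30.9434
Discount to today: PV = €30.9434 / (1 + 0.062)^2 = €30.9434 / 1.127844 = €27.44

€27.44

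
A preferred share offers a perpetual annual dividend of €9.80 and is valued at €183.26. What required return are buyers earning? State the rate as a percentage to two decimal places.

P = C/r ⇒ r = C/P = €9.80/€183.26 = 0.053476

5.35%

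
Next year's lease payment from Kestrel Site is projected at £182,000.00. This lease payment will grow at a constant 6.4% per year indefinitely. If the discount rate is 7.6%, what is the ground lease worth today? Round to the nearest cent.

Growing perpetuity: P = D₁ / (r − g) = £182,000.0000 / (0.076 − 0.064) = £15,166,666.67

£15166666.67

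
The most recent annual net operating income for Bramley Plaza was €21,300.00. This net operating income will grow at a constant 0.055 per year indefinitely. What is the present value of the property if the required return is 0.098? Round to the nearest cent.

D₁ = D₀ × (1 + g) = €21,300.00 × 1.055 = €22,471.5000
Growing perpetuity: P = D₁ / (r − g) = €22,471.5000 / (0.098 − 0.055) = €522,593.02

€522593.02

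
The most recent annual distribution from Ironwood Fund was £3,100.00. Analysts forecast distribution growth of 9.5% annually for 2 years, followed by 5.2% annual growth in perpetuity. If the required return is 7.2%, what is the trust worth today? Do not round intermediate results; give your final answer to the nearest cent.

D_1 = 3394.50000
D_2 = 3716.97750
Terminal value at year 2: TV = D_2×(1+g_2)/(r−g_2) = 3910.26033/0.02 = 195513.01650
P_0 = D_1/(1+r)^1 + D_2/(1+r)^2 + TV/(1+r)^2
    = 3166.51119 + 3234.44940 + 170132.03847 = 176532.99907

£176533.00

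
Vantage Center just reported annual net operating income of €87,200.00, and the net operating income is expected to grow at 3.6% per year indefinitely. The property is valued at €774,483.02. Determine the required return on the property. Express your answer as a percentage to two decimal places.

15.26%

D₁ = €87,200.00 × 1.036 = €90,339.2000
P = D₁/(r − g) ⇒ r = D₁/P + g = €90,339.2000/€774,483.02 + 0.036 = 0.116645 + 0.036 = 0.152645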